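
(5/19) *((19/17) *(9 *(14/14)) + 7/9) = 8290/2907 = 2.85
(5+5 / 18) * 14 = 73.89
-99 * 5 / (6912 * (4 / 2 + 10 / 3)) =-55 / 4096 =-0.01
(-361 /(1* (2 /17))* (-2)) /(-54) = -6137 /54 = -113.65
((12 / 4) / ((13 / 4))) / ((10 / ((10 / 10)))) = 6 / 65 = 0.09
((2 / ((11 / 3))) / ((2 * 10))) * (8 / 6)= 2 / 55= 0.04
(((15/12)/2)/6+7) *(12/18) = 341/72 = 4.74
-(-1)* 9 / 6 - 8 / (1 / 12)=-94.50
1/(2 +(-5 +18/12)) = -2/3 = -0.67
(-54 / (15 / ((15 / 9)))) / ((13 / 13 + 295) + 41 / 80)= -160 / 7907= -0.02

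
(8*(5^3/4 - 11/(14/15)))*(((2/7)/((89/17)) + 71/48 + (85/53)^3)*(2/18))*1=13730205494725/140238560952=97.91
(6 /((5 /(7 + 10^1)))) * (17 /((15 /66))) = 38148 /25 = 1525.92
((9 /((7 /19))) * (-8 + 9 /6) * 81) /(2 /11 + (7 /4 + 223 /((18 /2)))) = -35652474 /74039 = -481.54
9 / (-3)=-3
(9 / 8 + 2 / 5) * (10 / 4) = 61 / 16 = 3.81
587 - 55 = 532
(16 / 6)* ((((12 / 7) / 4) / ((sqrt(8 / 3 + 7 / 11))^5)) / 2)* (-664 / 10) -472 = -472 -1446192* sqrt(3597) / 45326015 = -473.91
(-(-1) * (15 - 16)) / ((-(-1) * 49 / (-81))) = 81 / 49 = 1.65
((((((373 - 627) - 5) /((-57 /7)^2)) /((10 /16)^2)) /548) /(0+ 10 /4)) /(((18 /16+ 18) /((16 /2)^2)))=-207929344 /8512786125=-0.02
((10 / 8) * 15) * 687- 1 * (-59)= 51761 / 4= 12940.25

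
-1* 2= -2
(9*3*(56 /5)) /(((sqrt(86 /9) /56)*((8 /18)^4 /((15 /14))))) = 11160261*sqrt(86) /688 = 150430.24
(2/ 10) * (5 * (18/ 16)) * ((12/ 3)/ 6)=3/ 4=0.75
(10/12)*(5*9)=75/2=37.50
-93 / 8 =-11.62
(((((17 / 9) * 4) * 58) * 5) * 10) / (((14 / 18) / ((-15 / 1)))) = -2958000 / 7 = -422571.43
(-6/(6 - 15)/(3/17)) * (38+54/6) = 177.56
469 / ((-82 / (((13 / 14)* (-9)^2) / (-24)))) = 23517 / 1312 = 17.92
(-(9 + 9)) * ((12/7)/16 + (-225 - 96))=80865/14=5776.07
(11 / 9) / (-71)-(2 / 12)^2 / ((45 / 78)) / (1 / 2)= -1088 / 9585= -0.11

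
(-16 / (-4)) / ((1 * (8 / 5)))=5 / 2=2.50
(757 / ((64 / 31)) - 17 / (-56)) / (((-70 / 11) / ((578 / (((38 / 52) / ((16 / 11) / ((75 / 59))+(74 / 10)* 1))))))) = -6547297601 / 16800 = -389720.10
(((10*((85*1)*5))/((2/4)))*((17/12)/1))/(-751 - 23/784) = -28322000/1766421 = -16.03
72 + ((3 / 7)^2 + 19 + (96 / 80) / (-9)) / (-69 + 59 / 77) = 71.72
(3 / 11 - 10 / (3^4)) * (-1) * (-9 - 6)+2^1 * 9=6011 / 297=20.24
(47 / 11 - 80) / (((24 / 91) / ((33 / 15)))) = -75803 / 120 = -631.69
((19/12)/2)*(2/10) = 19/120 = 0.16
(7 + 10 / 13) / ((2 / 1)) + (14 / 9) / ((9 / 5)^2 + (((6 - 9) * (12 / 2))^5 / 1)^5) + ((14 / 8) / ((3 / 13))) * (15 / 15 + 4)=41.80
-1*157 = -157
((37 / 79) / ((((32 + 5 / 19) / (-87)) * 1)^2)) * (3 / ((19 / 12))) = 191556252 / 29685751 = 6.45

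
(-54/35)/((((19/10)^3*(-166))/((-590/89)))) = -3186000/354672031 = -0.01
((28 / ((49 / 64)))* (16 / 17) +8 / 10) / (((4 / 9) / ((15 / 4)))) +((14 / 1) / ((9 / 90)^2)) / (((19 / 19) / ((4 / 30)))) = 690919 / 1428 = 483.84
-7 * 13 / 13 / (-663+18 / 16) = 56 / 5295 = 0.01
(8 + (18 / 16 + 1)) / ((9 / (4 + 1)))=45 / 8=5.62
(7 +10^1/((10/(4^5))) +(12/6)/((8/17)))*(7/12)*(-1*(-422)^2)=-1290530227/12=-107544185.58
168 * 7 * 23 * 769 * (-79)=-1643193048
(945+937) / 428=941 / 214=4.40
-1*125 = -125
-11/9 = -1.22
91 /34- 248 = -8341 /34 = -245.32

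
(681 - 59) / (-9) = -622 / 9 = -69.11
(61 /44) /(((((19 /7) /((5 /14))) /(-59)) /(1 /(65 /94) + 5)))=-69.38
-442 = -442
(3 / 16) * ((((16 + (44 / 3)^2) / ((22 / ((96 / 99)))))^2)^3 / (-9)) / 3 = -84914121928861548544000000 / 10943023107606534329121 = -7759.66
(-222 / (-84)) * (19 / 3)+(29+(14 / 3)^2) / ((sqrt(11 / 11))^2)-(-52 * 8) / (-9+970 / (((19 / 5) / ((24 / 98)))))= 157542181 / 2092482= 75.29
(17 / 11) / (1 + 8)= 17 / 99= 0.17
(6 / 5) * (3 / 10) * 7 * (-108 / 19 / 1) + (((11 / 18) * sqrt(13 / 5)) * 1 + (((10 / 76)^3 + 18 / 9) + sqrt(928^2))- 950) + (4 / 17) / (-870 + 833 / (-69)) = -48715614311717 / 1419361677800 + 11 * sqrt(65) / 90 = -33.34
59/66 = 0.89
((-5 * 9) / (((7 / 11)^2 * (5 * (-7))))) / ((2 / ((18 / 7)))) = 9801 / 2401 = 4.08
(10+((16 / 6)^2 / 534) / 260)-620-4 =-95903722 / 156195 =-614.00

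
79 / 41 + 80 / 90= 1039 / 369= 2.82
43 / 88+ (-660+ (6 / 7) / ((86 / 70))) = -2492951 / 3784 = -658.81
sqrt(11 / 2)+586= sqrt(22) / 2+586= 588.35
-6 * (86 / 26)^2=-11094 / 169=-65.64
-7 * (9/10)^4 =-45927/10000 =-4.59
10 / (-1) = -10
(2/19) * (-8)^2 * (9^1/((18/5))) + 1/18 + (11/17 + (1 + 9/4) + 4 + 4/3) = 303817/11628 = 26.13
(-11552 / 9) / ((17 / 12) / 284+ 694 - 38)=-13123072 / 6706995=-1.96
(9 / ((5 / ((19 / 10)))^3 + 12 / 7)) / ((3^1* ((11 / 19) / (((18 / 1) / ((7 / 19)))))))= 66854673 / 5265194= 12.70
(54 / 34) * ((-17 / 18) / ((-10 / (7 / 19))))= 21 / 380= 0.06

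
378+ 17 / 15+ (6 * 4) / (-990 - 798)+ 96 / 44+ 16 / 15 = 3133509 / 8195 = 382.37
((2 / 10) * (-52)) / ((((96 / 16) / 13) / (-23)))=7774 / 15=518.27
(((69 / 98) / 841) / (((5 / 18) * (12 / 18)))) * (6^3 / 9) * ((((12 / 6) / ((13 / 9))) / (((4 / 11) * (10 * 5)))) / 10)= 553311 / 669646250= 0.00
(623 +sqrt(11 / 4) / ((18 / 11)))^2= 6853 * sqrt(11) / 18 +503016515 / 1296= 389392.74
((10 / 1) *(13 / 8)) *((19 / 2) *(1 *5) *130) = 401375 / 4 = 100343.75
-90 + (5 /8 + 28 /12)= -2089 /24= -87.04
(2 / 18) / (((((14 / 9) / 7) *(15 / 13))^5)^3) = 81606846507904217972511 / 1000000000000000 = 81606846.51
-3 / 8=-0.38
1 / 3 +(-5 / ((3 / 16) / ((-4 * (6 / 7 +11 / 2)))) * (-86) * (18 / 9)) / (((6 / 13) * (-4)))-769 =3931654 / 63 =62407.21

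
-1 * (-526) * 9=4734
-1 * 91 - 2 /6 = -274 /3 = -91.33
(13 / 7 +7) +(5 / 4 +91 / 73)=23207 / 2044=11.35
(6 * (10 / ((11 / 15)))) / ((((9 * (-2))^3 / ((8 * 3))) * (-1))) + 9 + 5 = 4258 / 297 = 14.34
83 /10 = 8.30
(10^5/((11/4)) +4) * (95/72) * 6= 3167015/11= 287910.45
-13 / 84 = -0.15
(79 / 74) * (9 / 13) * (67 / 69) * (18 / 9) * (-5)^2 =396975 / 11063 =35.88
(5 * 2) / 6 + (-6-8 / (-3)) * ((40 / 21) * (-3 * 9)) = 173.10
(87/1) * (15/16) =1305/16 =81.56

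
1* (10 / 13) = 10 / 13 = 0.77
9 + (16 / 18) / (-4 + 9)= 413 / 45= 9.18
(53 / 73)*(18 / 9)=106 / 73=1.45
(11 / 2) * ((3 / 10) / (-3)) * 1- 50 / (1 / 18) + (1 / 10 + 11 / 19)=-899.87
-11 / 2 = -5.50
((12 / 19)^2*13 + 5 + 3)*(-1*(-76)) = 19040 / 19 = 1002.11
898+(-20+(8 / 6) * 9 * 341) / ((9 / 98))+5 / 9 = 407143 / 9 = 45238.11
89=89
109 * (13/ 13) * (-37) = -4033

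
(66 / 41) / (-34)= -33 / 697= -0.05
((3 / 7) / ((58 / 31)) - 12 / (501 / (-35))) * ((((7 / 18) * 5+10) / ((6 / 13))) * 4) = 202276945 / 1830654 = 110.49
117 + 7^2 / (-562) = 65705 / 562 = 116.91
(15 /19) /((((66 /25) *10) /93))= 2325 /836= 2.78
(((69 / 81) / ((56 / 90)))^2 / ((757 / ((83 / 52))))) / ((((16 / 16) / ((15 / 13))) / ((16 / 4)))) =5488375 / 300898416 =0.02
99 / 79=1.25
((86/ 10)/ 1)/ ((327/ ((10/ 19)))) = 86/ 6213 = 0.01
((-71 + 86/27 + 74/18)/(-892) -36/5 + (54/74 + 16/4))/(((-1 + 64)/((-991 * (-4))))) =-1513142044/10024965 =-150.94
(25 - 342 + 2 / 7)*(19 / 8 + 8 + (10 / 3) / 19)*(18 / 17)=-1882233 / 532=-3538.03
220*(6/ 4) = 330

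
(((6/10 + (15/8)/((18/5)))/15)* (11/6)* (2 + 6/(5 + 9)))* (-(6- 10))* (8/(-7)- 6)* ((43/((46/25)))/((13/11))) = -594832975/3164616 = -187.96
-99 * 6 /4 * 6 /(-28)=891 /28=31.82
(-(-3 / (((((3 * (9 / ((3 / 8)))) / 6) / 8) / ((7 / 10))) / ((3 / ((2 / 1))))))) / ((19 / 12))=126 / 95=1.33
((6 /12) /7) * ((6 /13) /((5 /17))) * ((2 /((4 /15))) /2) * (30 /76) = 2295 /13832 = 0.17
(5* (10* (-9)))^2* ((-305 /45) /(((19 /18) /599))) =-778857631.58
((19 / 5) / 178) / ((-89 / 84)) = -798 / 39605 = -0.02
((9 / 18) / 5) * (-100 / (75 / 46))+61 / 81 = -2179 / 405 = -5.38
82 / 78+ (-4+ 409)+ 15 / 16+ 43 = 280793 / 624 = 449.99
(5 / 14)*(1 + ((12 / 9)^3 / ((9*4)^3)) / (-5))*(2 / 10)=0.07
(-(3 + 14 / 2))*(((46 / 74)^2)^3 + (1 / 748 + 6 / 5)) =-12081462980497 / 959581676966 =-12.59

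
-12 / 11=-1.09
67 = 67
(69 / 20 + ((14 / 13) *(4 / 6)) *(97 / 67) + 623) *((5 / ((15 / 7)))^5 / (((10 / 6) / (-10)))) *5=-551145177779 / 423306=-1302001.81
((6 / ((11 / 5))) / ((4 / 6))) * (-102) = -4590 / 11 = -417.27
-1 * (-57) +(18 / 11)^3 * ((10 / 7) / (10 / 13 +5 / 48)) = 65164857 / 1015553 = 64.17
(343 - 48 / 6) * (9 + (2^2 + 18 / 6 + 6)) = 7370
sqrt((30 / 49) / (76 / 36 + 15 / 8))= 12 *sqrt(4305) / 2009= 0.39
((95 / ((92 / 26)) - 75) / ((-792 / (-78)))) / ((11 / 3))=-28795 / 22264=-1.29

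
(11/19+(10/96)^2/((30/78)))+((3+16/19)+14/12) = 245843/43776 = 5.62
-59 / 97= -0.61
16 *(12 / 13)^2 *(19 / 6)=43.17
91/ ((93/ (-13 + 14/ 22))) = -12376/ 1023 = -12.10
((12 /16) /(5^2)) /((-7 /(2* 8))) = -12 /175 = -0.07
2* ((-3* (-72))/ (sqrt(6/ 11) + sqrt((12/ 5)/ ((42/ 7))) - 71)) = 23760/ (-3905 + 11* sqrt(10) + 5* sqrt(66)) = -6.20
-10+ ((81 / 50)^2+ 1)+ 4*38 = 364061 / 2500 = 145.62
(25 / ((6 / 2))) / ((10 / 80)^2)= 1600 / 3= 533.33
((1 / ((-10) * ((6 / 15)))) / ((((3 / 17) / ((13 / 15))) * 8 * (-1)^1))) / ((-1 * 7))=-221 / 10080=-0.02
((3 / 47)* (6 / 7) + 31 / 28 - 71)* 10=-459535 / 658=-698.38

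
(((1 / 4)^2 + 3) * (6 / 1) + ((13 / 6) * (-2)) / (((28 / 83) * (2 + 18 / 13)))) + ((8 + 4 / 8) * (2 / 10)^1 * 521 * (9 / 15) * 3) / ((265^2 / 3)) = 95047293247 / 6488790000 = 14.65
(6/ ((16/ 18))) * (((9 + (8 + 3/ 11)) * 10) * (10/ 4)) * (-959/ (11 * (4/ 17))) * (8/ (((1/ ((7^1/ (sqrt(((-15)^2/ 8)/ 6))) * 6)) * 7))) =-1672687800 * sqrt(3)/ 121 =-23943638.47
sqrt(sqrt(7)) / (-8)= -7^(1 / 4) / 8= -0.20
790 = 790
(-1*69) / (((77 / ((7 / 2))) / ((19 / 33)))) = -437 / 242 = -1.81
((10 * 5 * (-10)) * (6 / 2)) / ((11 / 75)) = -112500 / 11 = -10227.27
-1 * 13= -13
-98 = -98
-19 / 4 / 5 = -19 / 20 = -0.95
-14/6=-2.33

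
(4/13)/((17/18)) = 72/221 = 0.33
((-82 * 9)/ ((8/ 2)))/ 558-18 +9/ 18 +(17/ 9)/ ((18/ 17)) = -16.05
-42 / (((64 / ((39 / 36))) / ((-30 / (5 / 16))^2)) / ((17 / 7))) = -15912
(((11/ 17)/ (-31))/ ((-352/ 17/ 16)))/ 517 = 1/ 32054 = 0.00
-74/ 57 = -1.30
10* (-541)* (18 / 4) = -24345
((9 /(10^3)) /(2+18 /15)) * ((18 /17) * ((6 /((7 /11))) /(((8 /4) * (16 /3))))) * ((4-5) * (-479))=3841101 /3046400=1.26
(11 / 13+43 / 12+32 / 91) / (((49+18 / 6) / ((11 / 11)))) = 5221 / 56784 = 0.09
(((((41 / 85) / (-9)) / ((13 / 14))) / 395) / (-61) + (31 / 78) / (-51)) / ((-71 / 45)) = 3733577 / 756149290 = 0.00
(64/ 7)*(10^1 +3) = 832/ 7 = 118.86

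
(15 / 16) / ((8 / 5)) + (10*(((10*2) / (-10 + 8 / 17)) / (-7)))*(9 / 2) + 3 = 137717 / 8064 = 17.08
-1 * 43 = -43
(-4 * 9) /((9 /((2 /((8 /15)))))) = -15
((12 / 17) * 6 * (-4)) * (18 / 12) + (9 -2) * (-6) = -67.41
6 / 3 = 2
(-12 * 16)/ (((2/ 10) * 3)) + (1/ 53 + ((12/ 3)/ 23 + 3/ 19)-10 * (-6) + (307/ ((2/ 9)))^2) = 176790933257/ 92644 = 1908282.60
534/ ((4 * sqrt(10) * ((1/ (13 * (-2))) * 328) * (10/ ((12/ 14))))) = -10413 * sqrt(10)/ 114800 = -0.29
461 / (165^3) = 461 / 4492125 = 0.00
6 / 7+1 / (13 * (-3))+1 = 500 / 273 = 1.83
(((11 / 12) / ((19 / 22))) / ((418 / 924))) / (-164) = -847 / 59204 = -0.01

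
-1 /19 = -0.05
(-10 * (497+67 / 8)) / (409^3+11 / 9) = -181935 / 2463045488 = -0.00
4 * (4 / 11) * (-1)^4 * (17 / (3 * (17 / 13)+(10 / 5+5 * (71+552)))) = 884 / 111573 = 0.01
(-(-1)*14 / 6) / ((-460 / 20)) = -7 / 69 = -0.10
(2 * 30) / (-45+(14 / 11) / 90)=-7425 / 5567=-1.33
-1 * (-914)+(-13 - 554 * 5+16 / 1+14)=-1839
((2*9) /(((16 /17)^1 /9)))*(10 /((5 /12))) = 4131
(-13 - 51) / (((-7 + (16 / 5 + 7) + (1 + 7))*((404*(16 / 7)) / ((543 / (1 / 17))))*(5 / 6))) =-27693 / 404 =-68.55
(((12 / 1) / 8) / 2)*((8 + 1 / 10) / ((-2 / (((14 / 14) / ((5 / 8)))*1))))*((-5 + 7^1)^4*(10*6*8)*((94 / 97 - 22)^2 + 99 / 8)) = -798384260448 / 47045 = -16970650.66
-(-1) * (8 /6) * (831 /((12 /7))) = 1939 /3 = 646.33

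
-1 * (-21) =21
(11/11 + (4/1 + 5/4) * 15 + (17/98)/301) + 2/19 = 89512327/1120924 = 79.86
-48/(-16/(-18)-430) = 216/1931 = 0.11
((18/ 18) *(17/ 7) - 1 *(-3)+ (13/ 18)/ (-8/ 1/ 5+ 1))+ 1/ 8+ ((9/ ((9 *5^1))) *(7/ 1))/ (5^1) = 175009/ 37800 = 4.63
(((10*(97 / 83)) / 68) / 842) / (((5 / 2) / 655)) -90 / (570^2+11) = 20536294805 / 386014412482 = 0.05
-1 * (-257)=257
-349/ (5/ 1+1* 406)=-349/ 411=-0.85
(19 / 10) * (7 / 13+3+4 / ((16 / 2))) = 399 / 52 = 7.67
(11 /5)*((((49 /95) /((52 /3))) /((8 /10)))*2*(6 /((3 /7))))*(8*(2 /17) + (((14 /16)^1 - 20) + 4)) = -21834351 /671840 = -32.50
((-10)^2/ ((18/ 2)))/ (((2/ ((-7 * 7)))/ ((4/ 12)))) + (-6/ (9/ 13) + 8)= -2468/ 27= -91.41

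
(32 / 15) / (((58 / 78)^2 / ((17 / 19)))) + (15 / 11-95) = -79257962 / 878845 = -90.18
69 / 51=23 / 17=1.35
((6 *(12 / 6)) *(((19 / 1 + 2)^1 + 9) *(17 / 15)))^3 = 67917312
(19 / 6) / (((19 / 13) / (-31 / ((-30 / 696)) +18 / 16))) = 1560.70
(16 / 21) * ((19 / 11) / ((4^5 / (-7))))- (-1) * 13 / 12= 2269 / 2112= 1.07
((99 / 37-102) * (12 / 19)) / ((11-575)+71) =44100 / 346579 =0.13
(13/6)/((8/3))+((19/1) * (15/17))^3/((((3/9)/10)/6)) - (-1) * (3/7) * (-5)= 466685627963/550256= 848124.56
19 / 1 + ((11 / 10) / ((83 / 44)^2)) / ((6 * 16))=7854791 / 413340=19.00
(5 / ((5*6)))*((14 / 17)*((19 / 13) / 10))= 0.02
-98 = -98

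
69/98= 0.70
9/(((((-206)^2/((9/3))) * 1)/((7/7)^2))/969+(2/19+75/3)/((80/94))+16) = 1046520/6988027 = 0.15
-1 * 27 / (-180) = 3 / 20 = 0.15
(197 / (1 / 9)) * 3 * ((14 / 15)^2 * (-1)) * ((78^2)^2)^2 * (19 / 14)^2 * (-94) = 27477635483364068381184 / 25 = 1099105419334562735247.36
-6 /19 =-0.32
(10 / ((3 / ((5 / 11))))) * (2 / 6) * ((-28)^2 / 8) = 4900 / 99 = 49.49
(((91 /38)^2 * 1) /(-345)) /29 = -8281 /14447220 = -0.00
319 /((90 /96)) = 5104 /15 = 340.27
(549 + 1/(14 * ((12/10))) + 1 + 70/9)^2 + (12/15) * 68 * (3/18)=98809531973/317520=311191.52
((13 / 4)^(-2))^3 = 4096 / 4826809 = 0.00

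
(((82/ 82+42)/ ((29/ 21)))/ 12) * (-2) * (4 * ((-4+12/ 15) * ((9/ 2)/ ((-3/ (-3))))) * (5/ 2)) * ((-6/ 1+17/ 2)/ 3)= 622.76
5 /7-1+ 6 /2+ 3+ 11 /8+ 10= 957 /56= 17.09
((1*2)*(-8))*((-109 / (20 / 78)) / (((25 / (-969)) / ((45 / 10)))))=-148291884 / 125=-1186335.07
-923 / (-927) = 923 / 927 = 1.00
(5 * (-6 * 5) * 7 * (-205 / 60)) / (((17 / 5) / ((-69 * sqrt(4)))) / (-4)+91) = 39.42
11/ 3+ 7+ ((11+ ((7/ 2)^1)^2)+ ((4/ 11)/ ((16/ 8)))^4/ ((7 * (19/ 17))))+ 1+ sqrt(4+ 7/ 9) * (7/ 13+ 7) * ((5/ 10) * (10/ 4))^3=6125 * sqrt(43)/ 1248+ 815902271/ 23367036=67.10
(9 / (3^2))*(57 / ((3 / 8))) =152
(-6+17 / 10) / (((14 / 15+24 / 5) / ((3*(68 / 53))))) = -153 / 53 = -2.89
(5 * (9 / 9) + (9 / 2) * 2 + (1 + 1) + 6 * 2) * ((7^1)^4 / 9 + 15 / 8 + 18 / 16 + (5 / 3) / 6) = 68054 / 9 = 7561.56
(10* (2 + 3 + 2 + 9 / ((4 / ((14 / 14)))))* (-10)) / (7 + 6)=-71.15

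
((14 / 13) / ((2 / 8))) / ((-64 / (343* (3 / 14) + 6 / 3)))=-1057 / 208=-5.08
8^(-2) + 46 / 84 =757 / 1344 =0.56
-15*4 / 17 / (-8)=15 / 34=0.44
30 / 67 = 0.45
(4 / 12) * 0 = 0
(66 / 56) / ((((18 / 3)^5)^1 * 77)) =1 / 508032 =0.00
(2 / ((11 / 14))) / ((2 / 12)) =168 / 11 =15.27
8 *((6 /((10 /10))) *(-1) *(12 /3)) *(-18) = 3456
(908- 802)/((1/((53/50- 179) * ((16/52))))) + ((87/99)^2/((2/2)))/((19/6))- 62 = -13147301008/2241525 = -5865.34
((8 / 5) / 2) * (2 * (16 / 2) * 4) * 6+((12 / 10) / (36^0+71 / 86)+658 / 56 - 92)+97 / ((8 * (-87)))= 124279393 / 546360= 227.47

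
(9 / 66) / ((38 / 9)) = 27 / 836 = 0.03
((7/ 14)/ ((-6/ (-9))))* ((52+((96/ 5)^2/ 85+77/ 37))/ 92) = 13779351/ 28934000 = 0.48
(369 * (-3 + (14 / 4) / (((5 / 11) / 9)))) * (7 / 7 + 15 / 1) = 1957176 / 5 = 391435.20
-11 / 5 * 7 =-77 / 5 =-15.40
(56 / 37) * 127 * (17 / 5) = 120904 / 185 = 653.54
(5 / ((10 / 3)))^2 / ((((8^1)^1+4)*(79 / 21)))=63 / 1264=0.05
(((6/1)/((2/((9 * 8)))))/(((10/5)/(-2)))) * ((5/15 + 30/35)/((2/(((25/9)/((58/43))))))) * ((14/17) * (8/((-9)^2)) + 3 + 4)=-74873750/39933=-1874.98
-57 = -57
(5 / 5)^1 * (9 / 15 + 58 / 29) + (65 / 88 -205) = -88731 / 440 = -201.66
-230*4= -920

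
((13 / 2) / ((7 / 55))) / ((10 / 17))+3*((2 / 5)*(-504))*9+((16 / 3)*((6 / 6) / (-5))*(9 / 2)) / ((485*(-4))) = -363697937 / 67900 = -5356.38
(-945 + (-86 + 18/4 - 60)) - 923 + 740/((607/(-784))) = -3599853/1214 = -2965.28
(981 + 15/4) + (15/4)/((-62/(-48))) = 122469/124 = 987.65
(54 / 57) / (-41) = -18 / 779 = -0.02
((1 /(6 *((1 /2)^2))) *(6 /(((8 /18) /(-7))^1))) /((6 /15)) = -315 /2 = -157.50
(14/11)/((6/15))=35/11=3.18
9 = 9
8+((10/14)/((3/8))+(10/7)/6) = 71/7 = 10.14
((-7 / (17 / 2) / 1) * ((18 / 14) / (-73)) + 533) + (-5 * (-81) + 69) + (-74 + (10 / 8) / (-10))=9261727 / 9928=932.89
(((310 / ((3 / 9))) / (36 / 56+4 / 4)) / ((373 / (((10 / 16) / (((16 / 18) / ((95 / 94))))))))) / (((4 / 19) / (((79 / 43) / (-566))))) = -20886602625 / 1256114943232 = -0.02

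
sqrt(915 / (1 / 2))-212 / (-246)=106 / 123 + sqrt(1830)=43.64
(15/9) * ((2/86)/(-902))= -5/116358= -0.00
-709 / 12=-59.08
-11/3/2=-11/6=-1.83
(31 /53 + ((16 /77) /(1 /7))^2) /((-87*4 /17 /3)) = -294423 /743908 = -0.40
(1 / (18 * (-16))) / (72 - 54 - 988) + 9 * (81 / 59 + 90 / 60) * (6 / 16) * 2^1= 319622819 / 16482240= 19.39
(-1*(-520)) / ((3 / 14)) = 7280 / 3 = 2426.67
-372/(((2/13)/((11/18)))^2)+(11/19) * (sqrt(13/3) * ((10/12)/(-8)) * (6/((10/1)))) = -633919/108 - 11 * sqrt(39)/912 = -5869.70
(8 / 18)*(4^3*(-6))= -512 / 3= -170.67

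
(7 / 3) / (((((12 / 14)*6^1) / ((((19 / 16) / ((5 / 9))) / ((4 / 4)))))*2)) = 0.48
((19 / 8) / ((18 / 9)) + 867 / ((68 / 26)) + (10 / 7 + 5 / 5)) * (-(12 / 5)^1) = -112599 / 140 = -804.28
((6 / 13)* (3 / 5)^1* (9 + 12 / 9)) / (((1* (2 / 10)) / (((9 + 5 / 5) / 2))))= 930 / 13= 71.54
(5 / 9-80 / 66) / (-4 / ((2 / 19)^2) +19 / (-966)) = 4186 / 2301717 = 0.00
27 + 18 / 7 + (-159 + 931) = 5611 / 7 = 801.57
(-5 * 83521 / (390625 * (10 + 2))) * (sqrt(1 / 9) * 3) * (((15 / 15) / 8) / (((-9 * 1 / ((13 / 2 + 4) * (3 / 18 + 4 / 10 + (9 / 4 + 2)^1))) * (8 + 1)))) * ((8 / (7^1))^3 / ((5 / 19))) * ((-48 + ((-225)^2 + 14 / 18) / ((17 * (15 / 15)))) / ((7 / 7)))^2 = 637813209265805312 / 1883724609375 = 338591.54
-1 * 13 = -13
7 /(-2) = -7 /2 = -3.50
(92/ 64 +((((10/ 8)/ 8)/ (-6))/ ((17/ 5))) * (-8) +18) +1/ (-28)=111173/ 5712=19.46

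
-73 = -73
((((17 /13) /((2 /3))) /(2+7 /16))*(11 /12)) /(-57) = -374 /28899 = -0.01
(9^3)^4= 282429536481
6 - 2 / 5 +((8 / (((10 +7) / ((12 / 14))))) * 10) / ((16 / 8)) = 4532 / 595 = 7.62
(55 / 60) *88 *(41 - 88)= -11374 / 3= -3791.33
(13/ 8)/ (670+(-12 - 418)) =13/ 1920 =0.01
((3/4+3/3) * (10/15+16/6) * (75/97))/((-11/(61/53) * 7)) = -7625/113102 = -0.07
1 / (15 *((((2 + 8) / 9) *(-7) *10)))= -3 / 3500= -0.00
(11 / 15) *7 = 77 / 15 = 5.13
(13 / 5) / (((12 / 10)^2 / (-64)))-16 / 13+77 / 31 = -414575 / 3627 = -114.30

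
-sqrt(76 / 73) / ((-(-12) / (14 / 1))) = -7*sqrt(1387) / 219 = -1.19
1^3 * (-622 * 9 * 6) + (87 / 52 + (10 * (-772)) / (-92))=-40068887 / 1196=-33502.41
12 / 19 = 0.63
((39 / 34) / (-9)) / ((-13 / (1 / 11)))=1 / 1122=0.00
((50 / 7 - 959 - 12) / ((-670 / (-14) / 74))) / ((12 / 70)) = -582491 / 67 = -8693.90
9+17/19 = 188/19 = 9.89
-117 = -117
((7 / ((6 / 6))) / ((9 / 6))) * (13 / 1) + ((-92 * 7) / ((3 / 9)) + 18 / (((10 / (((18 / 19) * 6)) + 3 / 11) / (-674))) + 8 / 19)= -539482150 / 68799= -7841.42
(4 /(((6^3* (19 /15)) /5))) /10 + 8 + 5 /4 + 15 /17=29476 /2907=10.14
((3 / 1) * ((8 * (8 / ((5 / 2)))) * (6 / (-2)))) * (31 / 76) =-8928 / 95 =-93.98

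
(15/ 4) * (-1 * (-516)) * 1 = 1935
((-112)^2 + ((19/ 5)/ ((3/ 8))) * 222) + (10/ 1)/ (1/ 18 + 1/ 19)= 14886.03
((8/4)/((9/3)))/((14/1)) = 0.05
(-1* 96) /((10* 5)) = -48 /25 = -1.92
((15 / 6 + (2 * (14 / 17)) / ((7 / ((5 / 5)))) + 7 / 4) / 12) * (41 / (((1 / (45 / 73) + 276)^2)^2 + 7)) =17092771875 / 6625762498143443072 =0.00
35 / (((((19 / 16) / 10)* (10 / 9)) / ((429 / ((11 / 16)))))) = 3144960 / 19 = 165524.21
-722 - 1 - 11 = -734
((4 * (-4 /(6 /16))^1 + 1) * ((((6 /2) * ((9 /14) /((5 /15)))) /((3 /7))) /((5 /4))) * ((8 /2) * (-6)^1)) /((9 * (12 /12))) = 1200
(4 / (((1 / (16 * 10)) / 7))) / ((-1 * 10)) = -448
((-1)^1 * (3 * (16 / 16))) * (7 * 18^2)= -6804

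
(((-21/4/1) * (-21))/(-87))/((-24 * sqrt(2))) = 49 * sqrt(2)/1856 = 0.04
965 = 965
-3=-3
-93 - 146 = -239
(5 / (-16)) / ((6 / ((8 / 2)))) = -5 / 24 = -0.21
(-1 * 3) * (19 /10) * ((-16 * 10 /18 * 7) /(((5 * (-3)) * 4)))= -266 /45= -5.91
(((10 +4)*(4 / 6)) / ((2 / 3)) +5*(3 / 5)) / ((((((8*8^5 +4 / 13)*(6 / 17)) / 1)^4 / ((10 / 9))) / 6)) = 202762678885 / 131099610374397492980235881472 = 0.00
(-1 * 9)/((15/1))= -3/5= -0.60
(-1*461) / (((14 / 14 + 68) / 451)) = -207911 / 69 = -3013.20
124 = 124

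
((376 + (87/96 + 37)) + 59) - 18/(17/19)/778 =472.88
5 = 5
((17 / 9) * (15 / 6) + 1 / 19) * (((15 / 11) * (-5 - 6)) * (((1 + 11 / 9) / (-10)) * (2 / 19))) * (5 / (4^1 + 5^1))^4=10206250 / 63950067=0.16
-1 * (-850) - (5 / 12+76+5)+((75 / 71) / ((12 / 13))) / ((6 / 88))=669133 / 852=785.37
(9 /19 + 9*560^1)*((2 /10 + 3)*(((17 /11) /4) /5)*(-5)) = -6512292 /1045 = -6231.86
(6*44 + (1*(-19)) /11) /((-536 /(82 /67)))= -118285 /197516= -0.60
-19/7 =-2.71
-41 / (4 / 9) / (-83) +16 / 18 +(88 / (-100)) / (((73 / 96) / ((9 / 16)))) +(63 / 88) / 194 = 31491029633 / 23273830800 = 1.35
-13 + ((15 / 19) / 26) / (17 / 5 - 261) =-8271611 / 636272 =-13.00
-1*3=-3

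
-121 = -121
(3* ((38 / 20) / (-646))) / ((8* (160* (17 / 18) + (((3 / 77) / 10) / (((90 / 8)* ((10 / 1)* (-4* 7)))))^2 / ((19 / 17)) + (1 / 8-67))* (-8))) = 155247159375 / 94854864399168208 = 0.00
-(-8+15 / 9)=19 / 3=6.33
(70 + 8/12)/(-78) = -106/117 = -0.91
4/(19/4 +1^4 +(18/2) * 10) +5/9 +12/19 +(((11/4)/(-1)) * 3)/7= 92311/1833804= 0.05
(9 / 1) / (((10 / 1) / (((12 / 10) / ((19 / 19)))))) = 27 / 25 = 1.08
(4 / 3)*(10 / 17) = 40 / 51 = 0.78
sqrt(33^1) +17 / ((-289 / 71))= 1.57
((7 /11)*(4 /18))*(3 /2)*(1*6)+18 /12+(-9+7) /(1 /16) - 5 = -753 /22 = -34.23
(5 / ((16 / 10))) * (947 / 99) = 23675 / 792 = 29.89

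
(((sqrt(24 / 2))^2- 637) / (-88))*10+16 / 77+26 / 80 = 71.56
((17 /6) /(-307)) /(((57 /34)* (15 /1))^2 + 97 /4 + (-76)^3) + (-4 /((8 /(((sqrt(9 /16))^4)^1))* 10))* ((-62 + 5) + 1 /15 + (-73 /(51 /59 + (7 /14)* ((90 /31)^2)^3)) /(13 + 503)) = 692853875032595035681221993799 /769230288948506338551364300800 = 0.90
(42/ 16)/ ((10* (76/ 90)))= 189/ 608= 0.31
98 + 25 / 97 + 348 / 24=21875 / 194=112.76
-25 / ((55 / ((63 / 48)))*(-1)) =105 / 176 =0.60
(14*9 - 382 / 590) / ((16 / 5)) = 36979 / 944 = 39.17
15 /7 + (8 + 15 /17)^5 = 549540378112 /9938999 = 55291.32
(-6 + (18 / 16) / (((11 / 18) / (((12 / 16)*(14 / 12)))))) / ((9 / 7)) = -3605 / 1056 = -3.41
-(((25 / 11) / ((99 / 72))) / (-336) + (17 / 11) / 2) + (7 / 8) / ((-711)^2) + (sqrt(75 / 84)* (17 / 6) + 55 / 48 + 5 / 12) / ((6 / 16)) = 11642491573 / 3425410296 + 170* sqrt(7) / 63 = 10.54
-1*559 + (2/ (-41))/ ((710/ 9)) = -8136254/ 14555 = -559.00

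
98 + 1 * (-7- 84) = 7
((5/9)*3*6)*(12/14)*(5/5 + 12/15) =108/7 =15.43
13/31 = 0.42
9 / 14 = 0.64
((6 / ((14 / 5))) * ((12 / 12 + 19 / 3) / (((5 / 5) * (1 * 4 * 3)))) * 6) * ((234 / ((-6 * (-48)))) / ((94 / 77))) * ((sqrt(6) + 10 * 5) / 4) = 7865 * sqrt(6) / 6016 + 196625 / 3008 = 68.57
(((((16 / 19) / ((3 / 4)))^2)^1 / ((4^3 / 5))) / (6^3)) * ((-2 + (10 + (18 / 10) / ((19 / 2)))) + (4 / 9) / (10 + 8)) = 505664 / 135005697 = 0.00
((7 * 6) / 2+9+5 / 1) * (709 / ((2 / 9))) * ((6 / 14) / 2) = 95715 / 4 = 23928.75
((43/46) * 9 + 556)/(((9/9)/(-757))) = -19653991/46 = -427260.67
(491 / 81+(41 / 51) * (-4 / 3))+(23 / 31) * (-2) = 149659 / 42687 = 3.51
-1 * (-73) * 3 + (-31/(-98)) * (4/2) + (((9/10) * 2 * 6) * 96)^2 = 1317087994/1225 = 1075173.87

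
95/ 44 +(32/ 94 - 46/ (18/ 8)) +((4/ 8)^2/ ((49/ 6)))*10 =-16086379/ 911988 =-17.64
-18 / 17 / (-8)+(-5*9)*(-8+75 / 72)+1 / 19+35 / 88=2229207 / 7106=313.71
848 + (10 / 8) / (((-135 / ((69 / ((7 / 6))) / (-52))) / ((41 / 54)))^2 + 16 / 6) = 221175655525999 / 260820332768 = 848.00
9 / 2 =4.50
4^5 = 1024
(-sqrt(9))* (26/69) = -26/23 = -1.13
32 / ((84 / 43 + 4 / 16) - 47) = -5504 / 7705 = -0.71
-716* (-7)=5012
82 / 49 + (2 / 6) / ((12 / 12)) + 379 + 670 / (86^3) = 17812161469 / 46750116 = 381.01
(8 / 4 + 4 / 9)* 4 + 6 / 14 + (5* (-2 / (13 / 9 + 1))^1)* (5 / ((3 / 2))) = -2377 / 693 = -3.43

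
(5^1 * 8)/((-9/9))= -40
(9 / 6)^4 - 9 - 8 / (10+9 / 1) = -1325 / 304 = -4.36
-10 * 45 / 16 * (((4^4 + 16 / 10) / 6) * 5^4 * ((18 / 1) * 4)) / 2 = -27168750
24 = 24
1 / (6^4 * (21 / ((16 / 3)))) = 1 / 5103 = 0.00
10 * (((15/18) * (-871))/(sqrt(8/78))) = -21775 * sqrt(39)/6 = -22664.14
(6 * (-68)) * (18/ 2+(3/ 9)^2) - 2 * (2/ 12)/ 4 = -44609/ 12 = -3717.42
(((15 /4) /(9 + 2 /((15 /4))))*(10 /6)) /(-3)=-125 /572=-0.22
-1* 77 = -77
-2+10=8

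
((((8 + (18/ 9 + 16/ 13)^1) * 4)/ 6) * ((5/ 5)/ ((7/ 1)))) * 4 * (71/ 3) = 82928/ 819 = 101.26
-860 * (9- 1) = -6880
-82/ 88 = -41/ 44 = -0.93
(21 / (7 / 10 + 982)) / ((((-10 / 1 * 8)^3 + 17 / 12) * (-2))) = 1260 / 60376920941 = 0.00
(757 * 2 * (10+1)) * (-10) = -166540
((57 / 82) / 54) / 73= 19 / 107748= 0.00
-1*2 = -2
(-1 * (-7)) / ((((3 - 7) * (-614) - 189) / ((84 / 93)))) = 196 / 70277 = 0.00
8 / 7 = 1.14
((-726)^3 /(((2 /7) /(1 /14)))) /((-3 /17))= 542097666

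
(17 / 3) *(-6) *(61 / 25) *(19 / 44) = -19703 / 550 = -35.82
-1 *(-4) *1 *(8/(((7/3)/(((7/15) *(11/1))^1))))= 70.40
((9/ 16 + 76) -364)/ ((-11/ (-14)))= -32193/ 88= -365.83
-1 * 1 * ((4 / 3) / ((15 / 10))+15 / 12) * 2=-77 / 18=-4.28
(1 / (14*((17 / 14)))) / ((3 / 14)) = 0.27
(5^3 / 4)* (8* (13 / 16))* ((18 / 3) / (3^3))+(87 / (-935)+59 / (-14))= 9620731 / 235620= 40.83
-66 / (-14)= 33 / 7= 4.71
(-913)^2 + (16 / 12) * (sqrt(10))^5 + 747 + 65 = 400 * sqrt(10) / 3 + 834381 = 834802.64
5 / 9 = 0.56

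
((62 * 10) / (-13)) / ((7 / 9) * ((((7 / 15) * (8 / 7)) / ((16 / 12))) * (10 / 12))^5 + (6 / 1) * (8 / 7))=-6.95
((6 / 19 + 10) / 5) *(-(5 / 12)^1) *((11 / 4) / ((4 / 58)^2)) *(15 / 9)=-2266495 / 2736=-828.40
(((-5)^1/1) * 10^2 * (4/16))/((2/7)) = -875/2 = -437.50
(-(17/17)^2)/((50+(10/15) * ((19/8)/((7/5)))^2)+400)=-4704/2125825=-0.00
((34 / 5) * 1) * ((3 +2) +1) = 204 / 5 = 40.80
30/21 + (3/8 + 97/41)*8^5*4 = 359250.60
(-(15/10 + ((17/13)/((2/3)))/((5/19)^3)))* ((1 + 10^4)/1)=-1773597342/1625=-1091444.52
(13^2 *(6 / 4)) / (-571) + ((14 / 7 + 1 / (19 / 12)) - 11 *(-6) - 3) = 1414441 / 21698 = 65.19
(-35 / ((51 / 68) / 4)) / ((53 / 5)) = -2800 / 159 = -17.61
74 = 74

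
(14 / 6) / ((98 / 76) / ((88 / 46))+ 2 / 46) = 269192 / 82779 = 3.25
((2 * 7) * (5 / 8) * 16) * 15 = 2100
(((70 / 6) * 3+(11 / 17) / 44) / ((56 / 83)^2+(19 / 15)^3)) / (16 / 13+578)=0.02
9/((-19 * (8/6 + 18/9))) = -27/190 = -0.14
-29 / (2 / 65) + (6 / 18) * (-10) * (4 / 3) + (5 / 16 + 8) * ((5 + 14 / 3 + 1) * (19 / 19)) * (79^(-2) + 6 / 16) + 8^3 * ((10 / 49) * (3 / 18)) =-9867095509 / 11009124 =-896.27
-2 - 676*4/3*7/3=-18946/9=-2105.11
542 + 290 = 832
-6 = -6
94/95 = 0.99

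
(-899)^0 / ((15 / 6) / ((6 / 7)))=12 / 35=0.34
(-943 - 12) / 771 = -955 / 771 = -1.24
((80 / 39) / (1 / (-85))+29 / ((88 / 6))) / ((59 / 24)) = -591614 / 8437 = -70.12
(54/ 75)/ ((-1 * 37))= -18/ 925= -0.02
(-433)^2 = 187489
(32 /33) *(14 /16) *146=4088 /33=123.88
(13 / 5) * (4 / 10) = 26 / 25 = 1.04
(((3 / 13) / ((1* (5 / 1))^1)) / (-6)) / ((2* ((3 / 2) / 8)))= -4 / 195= -0.02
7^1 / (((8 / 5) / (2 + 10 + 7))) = 665 / 8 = 83.12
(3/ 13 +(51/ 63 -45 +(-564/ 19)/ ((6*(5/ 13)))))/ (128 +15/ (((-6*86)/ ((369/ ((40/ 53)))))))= -2027812576/ 4060668885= -0.50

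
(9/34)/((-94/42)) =-189/1598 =-0.12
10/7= 1.43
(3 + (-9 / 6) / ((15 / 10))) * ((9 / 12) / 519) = 1 / 346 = 0.00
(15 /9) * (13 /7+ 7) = 14.76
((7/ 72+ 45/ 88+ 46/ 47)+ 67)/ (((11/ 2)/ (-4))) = -2553094/ 51183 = -49.88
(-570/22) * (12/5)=-684/11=-62.18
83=83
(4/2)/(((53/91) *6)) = 91/159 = 0.57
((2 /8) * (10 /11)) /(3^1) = 5 /66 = 0.08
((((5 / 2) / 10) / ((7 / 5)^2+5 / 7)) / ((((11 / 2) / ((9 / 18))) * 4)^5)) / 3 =175 / 926169513984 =0.00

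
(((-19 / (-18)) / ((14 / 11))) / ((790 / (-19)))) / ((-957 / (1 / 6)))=361 / 103919760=0.00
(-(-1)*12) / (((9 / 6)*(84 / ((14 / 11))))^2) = 4 / 3267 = 0.00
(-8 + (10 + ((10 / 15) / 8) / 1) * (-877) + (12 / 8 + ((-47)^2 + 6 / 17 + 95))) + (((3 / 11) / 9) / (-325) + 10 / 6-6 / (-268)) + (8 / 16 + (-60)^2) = -143806127731 / 48863100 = -2943.04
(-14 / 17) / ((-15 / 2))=28 / 255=0.11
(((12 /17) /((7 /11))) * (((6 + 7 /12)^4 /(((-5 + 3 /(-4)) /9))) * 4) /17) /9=-428450891 /5025132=-85.26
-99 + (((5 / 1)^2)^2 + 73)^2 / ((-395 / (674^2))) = -221325123409 / 395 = -560316768.12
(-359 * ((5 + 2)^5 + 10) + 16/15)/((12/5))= -90559529/36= -2515542.47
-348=-348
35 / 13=2.69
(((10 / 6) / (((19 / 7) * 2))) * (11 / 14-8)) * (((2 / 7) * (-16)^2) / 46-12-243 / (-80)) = 9590657 / 587328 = 16.33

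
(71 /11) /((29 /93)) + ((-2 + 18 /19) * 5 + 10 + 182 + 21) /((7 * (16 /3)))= 17828463 /678832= 26.26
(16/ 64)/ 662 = 1/ 2648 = 0.00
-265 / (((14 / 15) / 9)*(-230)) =7155 / 644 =11.11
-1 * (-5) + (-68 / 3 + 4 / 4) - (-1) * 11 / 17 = -817 / 51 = -16.02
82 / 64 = 41 / 32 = 1.28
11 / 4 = 2.75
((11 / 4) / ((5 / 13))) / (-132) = -13 / 240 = -0.05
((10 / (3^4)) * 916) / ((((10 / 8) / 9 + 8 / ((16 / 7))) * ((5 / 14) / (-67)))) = -6873664 / 1179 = -5830.08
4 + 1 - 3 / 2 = 7 / 2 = 3.50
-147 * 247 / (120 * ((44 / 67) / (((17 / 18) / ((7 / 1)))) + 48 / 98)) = -675480533 / 11959680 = -56.48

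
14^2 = 196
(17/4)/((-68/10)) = -5/8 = -0.62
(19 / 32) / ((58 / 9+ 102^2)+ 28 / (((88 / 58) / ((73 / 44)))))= 20691 / 363850136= 0.00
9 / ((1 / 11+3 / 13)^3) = 26317863 / 97336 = 270.38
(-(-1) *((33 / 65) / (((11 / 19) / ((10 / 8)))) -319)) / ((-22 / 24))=346.80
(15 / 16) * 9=135 / 16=8.44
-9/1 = -9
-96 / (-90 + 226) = -12 / 17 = -0.71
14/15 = 0.93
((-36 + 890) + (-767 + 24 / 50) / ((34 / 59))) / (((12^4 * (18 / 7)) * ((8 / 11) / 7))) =-218142463 / 2538086400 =-0.09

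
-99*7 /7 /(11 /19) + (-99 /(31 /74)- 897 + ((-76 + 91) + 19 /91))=-3636590 /2821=-1289.11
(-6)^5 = -7776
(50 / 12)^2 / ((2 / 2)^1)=625 / 36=17.36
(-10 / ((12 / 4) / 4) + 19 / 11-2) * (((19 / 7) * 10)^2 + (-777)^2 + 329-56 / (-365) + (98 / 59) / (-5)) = -57309308201336 / 6964419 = -8228871.38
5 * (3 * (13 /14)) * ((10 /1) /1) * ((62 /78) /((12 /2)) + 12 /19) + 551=524623 /798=657.42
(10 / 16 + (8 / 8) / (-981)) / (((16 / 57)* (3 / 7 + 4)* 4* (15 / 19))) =12374719 / 77852160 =0.16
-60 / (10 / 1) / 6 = -1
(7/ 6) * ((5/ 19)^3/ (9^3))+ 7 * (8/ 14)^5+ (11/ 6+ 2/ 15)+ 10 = 2231796929822/ 180082599165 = 12.39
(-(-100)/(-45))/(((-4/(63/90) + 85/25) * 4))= 175/729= 0.24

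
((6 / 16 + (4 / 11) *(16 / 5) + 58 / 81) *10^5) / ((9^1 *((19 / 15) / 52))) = 52232050000 / 50787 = 1028453.15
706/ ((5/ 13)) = 9178/ 5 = 1835.60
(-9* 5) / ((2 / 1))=-45 / 2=-22.50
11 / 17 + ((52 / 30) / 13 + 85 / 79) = 37396 / 20145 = 1.86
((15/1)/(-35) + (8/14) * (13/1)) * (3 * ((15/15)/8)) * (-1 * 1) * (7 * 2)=-147/4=-36.75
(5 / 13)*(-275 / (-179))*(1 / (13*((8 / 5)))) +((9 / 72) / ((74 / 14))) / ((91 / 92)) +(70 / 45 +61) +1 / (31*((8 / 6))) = 156470469647 / 2498248584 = 62.63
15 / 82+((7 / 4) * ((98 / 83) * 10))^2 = 241283785 / 564898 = 427.13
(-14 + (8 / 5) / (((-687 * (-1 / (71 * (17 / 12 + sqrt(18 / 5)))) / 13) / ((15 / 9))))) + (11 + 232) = 7384 * sqrt(10) / 3435 + 1447289 / 6183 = 240.87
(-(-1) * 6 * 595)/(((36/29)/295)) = 5090225/6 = 848370.83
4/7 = 0.57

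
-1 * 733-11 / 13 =-9540 / 13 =-733.85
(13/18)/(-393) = -13/7074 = -0.00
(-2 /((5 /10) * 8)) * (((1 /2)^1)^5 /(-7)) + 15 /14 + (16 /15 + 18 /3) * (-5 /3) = -43159 /4032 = -10.70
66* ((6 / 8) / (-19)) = -99 / 38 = -2.61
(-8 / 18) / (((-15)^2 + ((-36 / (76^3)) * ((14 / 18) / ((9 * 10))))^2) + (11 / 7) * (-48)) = -0.00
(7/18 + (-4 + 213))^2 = 14205361/324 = 43843.71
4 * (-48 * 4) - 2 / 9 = -6914 / 9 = -768.22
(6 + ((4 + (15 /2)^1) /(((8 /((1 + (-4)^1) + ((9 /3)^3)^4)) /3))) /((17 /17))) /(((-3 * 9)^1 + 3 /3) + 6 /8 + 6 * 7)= 18334659 /134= 136825.81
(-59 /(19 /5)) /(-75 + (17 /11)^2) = 35695 /166934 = 0.21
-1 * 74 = -74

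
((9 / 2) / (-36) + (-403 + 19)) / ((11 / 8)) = -3073 / 11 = -279.36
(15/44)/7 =15/308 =0.05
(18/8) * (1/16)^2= 9/1024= 0.01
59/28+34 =1011/28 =36.11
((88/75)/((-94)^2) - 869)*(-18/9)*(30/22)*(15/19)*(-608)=-2512958016/2209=-1137599.83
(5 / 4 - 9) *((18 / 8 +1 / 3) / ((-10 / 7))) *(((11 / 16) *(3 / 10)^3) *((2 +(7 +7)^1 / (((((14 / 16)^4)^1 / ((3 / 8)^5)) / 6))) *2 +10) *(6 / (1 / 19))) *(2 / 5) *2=29994187113 / 78400000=382.58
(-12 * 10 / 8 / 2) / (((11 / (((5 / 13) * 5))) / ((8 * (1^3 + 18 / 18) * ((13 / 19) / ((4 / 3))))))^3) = -202500000 / 9129329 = -22.18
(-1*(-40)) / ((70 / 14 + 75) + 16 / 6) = 15 / 31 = 0.48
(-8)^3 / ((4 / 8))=-1024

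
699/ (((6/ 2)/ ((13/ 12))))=252.42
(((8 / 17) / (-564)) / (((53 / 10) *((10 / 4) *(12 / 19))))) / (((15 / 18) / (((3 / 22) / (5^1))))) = -38 / 11645425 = -0.00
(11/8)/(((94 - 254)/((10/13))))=-11/1664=-0.01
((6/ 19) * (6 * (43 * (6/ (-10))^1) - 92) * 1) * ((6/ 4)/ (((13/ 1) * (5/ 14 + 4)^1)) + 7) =-41255088/ 75335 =-547.62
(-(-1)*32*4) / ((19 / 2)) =256 / 19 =13.47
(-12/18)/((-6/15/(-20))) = -100/3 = -33.33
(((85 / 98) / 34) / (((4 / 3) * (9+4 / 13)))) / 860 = 39 / 16316608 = 0.00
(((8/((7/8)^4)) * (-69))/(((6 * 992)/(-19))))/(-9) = -223744/669879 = -0.33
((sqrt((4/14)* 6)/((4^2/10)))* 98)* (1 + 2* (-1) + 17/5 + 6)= 147* sqrt(21)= 673.64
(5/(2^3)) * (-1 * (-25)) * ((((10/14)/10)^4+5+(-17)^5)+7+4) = -6818076481875/307328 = -22185015.62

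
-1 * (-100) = 100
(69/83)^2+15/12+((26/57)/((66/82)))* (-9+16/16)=-134384759/51832836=-2.59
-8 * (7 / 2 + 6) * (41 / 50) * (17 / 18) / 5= -11.77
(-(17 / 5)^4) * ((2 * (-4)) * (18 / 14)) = 1374.52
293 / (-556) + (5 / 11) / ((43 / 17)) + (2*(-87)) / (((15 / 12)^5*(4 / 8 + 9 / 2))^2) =-70279864625937 / 64206054687500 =-1.09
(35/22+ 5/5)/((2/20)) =285/11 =25.91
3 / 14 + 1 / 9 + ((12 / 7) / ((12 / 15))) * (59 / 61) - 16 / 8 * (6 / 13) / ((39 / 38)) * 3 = -55711 / 185562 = -0.30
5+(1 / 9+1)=6.11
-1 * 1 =-1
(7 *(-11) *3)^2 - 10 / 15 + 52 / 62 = 53361.17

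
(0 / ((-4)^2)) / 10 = 0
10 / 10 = 1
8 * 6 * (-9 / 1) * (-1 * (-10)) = -4320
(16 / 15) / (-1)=-16 / 15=-1.07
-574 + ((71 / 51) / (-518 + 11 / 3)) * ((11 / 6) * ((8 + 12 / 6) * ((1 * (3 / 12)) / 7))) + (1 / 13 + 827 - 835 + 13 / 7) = -16615605557 / 28644252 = -580.07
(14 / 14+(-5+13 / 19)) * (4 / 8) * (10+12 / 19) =-6363 / 361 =-17.63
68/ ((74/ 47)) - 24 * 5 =-2842/ 37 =-76.81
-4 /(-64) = 1 /16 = 0.06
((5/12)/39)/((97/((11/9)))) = 55/408564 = 0.00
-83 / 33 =-2.52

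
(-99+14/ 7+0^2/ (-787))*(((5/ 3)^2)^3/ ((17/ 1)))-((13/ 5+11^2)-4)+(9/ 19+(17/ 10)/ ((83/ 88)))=-23415455032/ 97718805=-239.62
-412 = -412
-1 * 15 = -15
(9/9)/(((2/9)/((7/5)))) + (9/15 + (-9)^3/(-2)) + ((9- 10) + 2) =372.40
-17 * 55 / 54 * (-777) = 242165 / 18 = 13453.61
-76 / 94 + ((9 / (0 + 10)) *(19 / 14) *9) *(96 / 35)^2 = 165025982 / 2015125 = 81.89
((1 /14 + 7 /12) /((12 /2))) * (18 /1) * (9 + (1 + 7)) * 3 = 2805 /28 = 100.18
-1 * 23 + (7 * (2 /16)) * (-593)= -4335 /8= -541.88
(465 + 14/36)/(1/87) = 242933/6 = 40488.83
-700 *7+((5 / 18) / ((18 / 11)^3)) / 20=-2057528269 / 419904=-4900.00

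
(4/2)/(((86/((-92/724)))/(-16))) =368/7783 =0.05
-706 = -706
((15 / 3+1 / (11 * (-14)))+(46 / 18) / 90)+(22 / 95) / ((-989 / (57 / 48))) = 1239013889 / 246735720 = 5.02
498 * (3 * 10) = 14940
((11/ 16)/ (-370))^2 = 121/ 35046400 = 0.00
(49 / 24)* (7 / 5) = 343 / 120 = 2.86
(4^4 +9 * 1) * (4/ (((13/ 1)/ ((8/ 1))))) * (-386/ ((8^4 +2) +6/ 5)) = -1022900/ 16653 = -61.42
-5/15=-1/3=-0.33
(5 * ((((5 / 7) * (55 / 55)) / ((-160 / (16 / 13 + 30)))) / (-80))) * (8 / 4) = 29 / 1664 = 0.02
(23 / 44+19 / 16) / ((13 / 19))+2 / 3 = 21733 / 6864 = 3.17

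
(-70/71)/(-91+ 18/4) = 140/12283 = 0.01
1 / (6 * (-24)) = -0.01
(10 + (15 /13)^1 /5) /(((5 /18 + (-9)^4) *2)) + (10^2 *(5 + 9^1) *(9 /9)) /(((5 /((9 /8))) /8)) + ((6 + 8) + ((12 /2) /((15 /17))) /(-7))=136117056279 /53736865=2533.03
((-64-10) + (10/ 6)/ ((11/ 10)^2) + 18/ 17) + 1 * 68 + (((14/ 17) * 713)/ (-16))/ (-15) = -91923/ 82280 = -1.12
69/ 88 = 0.78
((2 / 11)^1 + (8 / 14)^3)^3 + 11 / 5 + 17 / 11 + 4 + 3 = 2899154885177 / 268553254585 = 10.80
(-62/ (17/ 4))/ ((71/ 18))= -4464/ 1207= -3.70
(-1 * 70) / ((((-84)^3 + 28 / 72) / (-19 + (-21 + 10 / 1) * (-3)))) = 504 / 304819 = 0.00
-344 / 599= -0.57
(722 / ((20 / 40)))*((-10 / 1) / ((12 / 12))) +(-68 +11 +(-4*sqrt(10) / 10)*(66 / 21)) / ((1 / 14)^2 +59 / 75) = -168905060 / 11639 -18480*sqrt(10) / 11639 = -14517.01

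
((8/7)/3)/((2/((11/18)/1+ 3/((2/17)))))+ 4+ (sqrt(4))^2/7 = 1804/189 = 9.54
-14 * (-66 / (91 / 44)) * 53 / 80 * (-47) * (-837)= 756843021 / 65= 11643738.78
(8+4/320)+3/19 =12419/1520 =8.17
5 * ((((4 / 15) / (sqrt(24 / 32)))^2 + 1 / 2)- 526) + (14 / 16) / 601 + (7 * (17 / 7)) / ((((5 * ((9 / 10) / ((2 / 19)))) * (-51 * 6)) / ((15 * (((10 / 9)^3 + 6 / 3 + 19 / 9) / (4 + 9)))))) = -307035213008509 / 116875292040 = -2627.03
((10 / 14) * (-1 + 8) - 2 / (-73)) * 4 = 1468 / 73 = 20.11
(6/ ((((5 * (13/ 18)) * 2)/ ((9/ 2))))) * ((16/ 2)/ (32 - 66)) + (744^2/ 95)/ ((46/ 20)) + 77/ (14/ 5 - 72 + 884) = 711748419947/ 281039070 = 2532.56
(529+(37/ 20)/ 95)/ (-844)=-1005137/ 1603600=-0.63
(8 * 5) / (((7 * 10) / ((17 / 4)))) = 17 / 7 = 2.43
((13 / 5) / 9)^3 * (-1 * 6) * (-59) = 259246 / 30375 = 8.53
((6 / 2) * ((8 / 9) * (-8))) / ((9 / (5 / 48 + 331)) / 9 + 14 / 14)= -21.27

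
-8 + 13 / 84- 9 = -1415 / 84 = -16.85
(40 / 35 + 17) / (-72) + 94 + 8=101.75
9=9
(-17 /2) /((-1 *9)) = 17 /18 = 0.94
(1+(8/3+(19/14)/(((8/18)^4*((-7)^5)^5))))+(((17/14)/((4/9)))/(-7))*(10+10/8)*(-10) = 686007942728128038561465991/14419169798626950613476864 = 47.58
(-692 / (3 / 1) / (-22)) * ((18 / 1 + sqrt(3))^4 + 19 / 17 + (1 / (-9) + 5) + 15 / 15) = 2715408 * sqrt(3) / 11 + 5866801258 / 5049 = 1589538.79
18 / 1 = 18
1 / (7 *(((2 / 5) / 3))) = 15 / 14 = 1.07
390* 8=3120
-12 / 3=-4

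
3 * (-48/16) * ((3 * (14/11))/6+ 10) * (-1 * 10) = 10530/11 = 957.27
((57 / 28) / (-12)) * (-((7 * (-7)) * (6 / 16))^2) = 58653 / 1024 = 57.28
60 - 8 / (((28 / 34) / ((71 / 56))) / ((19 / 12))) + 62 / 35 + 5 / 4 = 255901 / 5880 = 43.52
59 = 59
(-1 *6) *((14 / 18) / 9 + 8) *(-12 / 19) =30.64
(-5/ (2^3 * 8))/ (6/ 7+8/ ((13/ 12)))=-91/ 9600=-0.01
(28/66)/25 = 14/825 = 0.02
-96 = -96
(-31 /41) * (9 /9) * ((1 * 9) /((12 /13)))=-1209 /164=-7.37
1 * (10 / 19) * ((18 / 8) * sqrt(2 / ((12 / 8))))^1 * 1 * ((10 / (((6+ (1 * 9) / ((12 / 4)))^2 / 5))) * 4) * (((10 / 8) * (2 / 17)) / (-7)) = -2500 * sqrt(3) / 61047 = -0.07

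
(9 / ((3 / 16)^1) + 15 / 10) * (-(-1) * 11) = 1089 / 2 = 544.50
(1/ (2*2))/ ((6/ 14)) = 0.58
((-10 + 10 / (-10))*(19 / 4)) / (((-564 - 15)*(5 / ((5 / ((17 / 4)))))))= 209 / 9843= 0.02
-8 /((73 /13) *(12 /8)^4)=-1664 /5913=-0.28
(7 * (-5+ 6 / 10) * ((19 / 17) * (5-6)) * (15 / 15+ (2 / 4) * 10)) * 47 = 825132 / 85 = 9707.44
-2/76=-1/38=-0.03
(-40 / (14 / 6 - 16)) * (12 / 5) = 288 / 41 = 7.02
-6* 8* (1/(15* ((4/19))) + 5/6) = -276/5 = -55.20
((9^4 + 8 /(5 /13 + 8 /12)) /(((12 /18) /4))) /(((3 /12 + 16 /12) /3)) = 58171608 /779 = 74674.72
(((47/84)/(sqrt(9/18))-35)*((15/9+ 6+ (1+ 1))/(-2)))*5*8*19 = 385700/3-129485*sqrt(2)/63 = 125660.01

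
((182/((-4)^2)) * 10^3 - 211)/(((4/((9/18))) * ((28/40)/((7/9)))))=13955/9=1550.56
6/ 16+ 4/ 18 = 43/ 72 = 0.60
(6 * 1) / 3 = 2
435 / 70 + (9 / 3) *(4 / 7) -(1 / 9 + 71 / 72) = 3443 / 504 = 6.83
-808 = -808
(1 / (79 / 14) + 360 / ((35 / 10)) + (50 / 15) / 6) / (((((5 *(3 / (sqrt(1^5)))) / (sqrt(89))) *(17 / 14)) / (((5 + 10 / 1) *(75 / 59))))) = 25778350 *sqrt(89) / 237711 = 1023.06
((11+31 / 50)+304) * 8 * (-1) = -63124 / 25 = -2524.96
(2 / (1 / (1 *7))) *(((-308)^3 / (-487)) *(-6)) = -2454321408 / 487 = -5039674.35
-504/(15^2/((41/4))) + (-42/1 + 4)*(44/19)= -2774/25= -110.96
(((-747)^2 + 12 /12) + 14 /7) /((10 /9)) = 502210.80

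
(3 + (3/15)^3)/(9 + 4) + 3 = 5251/1625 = 3.23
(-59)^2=3481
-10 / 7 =-1.43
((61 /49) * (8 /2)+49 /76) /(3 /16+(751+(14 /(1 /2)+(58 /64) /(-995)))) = 166722200 /23097459231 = 0.01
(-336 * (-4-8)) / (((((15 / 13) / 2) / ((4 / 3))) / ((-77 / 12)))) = -896896 / 15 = -59793.07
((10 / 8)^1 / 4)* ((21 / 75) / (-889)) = -1 / 10160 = -0.00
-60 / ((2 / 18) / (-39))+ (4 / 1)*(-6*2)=21012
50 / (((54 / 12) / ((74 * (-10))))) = -74000 / 9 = -8222.22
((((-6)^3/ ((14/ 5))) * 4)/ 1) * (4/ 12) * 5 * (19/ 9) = -7600/ 7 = -1085.71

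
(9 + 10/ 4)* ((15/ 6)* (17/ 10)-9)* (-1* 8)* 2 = 874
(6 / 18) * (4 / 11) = 4 / 33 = 0.12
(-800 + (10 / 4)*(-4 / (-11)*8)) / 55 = -1744 / 121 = -14.41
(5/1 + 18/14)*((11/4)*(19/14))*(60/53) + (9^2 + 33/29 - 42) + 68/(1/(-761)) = -3892274086/75313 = -51681.30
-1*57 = -57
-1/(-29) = 1/29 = 0.03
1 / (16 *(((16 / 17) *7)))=17 / 1792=0.01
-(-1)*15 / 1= 15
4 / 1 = 4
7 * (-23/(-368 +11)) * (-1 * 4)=-92/51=-1.80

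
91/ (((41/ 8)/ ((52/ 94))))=18928/ 1927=9.82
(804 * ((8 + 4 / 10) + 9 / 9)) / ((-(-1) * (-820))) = -9447 / 1025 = -9.22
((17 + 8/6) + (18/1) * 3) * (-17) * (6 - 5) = -3689/3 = -1229.67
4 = 4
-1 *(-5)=5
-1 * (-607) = 607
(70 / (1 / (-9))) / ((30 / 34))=-714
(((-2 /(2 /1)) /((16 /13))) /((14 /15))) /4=-195 /896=-0.22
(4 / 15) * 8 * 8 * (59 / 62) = 7552 / 465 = 16.24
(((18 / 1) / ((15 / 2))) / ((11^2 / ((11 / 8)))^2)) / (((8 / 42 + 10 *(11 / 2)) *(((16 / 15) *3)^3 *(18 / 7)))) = 1225 / 18381406208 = 0.00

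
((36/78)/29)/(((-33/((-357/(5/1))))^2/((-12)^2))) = 12235104/1140425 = 10.73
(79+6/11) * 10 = 8750/11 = 795.45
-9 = -9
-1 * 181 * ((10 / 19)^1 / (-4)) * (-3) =-2715 / 38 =-71.45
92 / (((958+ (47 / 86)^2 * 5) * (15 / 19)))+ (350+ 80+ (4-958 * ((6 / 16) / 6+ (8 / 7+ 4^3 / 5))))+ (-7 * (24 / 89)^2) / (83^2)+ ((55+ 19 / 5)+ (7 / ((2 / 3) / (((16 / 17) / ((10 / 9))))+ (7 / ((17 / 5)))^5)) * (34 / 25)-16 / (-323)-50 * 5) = -40091182228309419328082964716470501 / 3043225934648280595761946119000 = -13173.91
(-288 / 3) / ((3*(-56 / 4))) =16 / 7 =2.29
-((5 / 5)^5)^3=-1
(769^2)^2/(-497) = -349707832321/497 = -703637489.58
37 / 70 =0.53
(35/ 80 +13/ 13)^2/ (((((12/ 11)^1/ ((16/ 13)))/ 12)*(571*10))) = 0.00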